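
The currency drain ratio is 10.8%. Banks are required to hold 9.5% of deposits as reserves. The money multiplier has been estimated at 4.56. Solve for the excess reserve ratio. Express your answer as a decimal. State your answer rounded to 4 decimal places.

Using m = 4.56. Since m = (1 + c)/(c + rr + e), the denominator satisfies c + rr + e = (1 + c)/m = (1 + 0.108) / 4.56 ≈ 0.242982.
With c = 0.108 and rr = 0.095, the excess reserve ratio is 0.242982 − 0.108 − 0.095 = 0.039982.

0.0400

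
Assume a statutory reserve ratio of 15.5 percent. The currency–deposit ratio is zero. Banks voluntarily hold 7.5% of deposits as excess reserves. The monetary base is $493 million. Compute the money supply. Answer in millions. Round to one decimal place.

The money multiplier is m = 1 / (rr + e) = 1 / (0.155 + 0.075) ≈ 4.34783.
So M = m × MB = 4.34783 × 493 ≈ 2143.4802 million.

$2143.5 million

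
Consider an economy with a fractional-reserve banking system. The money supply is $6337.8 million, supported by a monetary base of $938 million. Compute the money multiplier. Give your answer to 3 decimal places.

6.757

The money multiplier is m = M / MB = 6337.8 / 938 ≈ 6.75672.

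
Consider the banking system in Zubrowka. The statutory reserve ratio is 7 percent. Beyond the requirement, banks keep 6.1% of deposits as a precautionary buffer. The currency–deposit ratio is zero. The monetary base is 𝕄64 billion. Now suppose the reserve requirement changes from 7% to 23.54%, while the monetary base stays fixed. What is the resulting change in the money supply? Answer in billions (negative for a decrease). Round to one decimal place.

-272.6 billion

Initially m₁ = 1 / (0.07 + 0.061) ≈ 7.6336, so M₁ = 7.6336 × 64 = 488.5504 billion.
After the change m₂ = 1 / (0.2354 + 0.061) ≈ 3.3738, so M₂ = 3.3738 × 64 = 215.9232 billion.
ΔM = M₂ − M₁ = 215.9232 − 488.5504 = -272.6272 billion.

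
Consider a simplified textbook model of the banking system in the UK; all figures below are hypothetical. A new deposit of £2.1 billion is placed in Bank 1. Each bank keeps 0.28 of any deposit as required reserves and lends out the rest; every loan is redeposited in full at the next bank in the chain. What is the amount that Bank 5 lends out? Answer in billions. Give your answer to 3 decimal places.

£0.406 billion

Each bank lends a fraction (1 − rr) = 0.7200 of the deposit it receives, so Bank 5 receives 2.1·0.7200^4 and lends 2.1·0.7200^5 ≈ 0.4063 billion.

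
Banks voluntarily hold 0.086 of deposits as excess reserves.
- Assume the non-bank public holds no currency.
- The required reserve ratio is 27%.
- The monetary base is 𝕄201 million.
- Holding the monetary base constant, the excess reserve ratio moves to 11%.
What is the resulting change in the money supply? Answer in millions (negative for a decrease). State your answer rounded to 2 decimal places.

-35.66 million

Initially m₁ = 1 / (0.27 + 0.086) ≈ 2.808989, so M₁ = 2.808989 × 201 ≈ 564.6068 million.
After the change m₂ = 1 / (0.27 + 0.11) ≈ 2.631579, so M₂ = 2.631579 × 201 ≈ 528.9474 million.
ΔM = M₂ − M₁ = 528.9474 − 564.6068 = -35.6594 million.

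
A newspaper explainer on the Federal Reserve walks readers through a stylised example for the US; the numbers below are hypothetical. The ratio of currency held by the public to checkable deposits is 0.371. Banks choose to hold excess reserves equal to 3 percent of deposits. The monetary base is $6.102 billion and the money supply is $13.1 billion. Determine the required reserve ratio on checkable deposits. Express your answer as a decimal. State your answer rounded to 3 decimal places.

Using m = M/MB = 13.1/6.102 ≈ 2.146837. Since m = (1 + c)/(c + rr + e), the denominator satisfies c + rr + e = (1 + c)/m = (1 + 0.371) / 2.146837 ≈ 0.638614.
With c = 0.371 and e = 0.03, the required reserve ratio on checkable deposits is 0.638614 − 0.371 − 0.03 = 0.237614.

0.238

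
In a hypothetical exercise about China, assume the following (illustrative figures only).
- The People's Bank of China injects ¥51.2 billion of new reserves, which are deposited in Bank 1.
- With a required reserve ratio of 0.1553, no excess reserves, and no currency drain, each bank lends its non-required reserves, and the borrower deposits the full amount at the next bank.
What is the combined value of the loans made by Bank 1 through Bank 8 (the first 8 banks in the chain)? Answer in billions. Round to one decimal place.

Bank i lends (1 − rr)^i of the original deposit: Bank 1 lends 51.2·0.8447 ≈ 43.2486, Bank 2 lends 51.2·0.8447² ≈ 36.5321, and so on.
Summing a geometric series: total = 51.2·[0.8447·(1 − 0.8447^8) / (1 − 0.8447)] ≈ 206.3038 billion.

¥206.3 billion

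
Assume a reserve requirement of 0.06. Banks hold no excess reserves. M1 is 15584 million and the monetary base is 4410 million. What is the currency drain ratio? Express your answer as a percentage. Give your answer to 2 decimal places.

31.10%

Using m = M/MB = 15584/4410 ≈ 3.533787. From m = (1 + c)/(c + rr + e), rearranging gives 1 + c = m·(c + rr + e), so c·(1 − m) = m·(rr + e) − 1.
Hence c = [m·(rr + e) − 1]/(1 − m) = [3.533787 × (0.06 + 0) − 1] / (1 − 3.533787) ≈ 0.310986.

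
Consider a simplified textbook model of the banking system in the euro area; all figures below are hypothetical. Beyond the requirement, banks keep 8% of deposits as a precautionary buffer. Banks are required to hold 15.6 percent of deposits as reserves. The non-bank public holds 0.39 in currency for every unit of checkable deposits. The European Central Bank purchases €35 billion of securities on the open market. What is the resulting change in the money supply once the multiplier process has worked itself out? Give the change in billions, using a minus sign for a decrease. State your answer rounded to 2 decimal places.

The money multiplier is m = (1 + c) / (rr + e + c) = (1 + 0.39) / (0.156 + 0.08 + 0.39) ≈ 2.22045.
The purchase adds 35 billion of base, so ΔM = m × ΔMB = 2.22045 × (+35) ≈ 77.7157 billion.

€77.72 billion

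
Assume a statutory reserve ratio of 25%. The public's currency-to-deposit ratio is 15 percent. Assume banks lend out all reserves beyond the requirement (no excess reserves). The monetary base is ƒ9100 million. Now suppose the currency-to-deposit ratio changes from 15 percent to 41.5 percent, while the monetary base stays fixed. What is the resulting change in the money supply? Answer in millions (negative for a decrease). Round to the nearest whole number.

Initially m₁ = (1 + 0.15) / (0.25 + 0.15) = 2.87500, so M₁ = 2.87500 × 9100 = 26162.5 million.
After the change m₂ = (1 + 0.415) / (0.25 + 0.415) ≈ 2.12782, so M₂ = 2.12782 × 9100 = 19363.162 million.
ΔM = M₂ − M₁ = 19363.162 − 26162.5 = -6799.338 million.

-6799 million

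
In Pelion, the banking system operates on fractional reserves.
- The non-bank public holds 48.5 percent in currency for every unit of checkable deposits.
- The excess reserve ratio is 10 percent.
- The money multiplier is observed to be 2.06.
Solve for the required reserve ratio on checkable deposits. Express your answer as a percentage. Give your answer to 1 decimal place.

Using m = 2.06. Since m = (1 + c)/(c + rr + e), the denominator satisfies c + rr + e = (1 + c)/m = (1 + 0.485) / 2.06 ≈ 0.720874.
With c = 0.485 and e = 0.1, the required reserve ratio on checkable deposits is 0.720874 − 0.485 − 0.1 = 0.135874.

13.6%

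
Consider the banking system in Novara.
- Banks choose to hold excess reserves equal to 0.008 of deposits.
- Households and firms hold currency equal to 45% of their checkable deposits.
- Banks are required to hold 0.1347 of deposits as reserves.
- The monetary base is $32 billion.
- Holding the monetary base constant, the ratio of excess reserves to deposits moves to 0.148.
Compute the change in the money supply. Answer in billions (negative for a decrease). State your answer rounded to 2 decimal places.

-14.96 billion

Initially m₁ = (1 + 0.45) / (0.1347 + 0.008 + 0.45) ≈ 2.44643, so M₁ = 2.44643 × 32 ≈ 78.2858 billion.
After the change m₂ = (1 + 0.45) / (0.1347 + 0.148 + 0.45) ≈ 1.97898, so M₂ = 1.97898 × 32 ≈ 63.3274 billion.
ΔM = M₂ − M₁ = 63.3274 − 78.2858 = -14.9584 billion.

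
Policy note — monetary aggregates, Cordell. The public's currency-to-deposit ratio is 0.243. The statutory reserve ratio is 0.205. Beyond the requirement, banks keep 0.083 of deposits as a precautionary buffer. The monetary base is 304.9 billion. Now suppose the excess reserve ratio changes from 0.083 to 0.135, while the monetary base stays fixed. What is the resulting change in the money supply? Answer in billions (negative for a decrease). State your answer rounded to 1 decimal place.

Initially m₁ = (1 + 0.243) / (0.205 + 0.083 + 0.243) ≈ 2.34087, so M₁ = 2.34087 × 304.9 ≈ 713.7313 billion.
After the change m₂ = (1 + 0.243) / (0.205 + 0.135 + 0.243) ≈ 2.13208, so M₂ = 2.13208 × 304.9 ≈ 650.0712 billion.
ΔM = M₂ − M₁ = 650.0712 − 713.7313 = -63.6601 billion.

-63.7 billion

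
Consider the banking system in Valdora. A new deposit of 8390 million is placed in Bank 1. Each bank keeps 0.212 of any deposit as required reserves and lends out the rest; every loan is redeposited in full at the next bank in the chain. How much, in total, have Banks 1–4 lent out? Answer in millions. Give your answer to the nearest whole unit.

Bank i lends (1 − rr)^i of the original deposit: Bank 1 lends 8390·0.7880 = 6611.3200, Bank 2 lends 8390·0.7880² ≈ 5209.7202, and so on.
Summing a geometric series: total = 8390·[0.7880·(1 − 0.7880^4) / (1 − 0.7880)] ≈ 19161.2441 million.

19161 million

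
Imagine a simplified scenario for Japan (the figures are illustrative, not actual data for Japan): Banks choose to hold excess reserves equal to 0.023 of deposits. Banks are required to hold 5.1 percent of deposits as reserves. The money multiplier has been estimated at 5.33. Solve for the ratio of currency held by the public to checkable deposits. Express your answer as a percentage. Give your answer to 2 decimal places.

13.99%

Using m = 5.33. From m = (1 + c)/(c + rr + e), rearranging gives 1 + c = m·(c + rr + e), so c·(1 − m) = m·(rr + e) − 1.
Hence c = [m·(rr + e) − 1]/(1 − m) = [5.33 × (0.051 + 0.023) − 1] / (1 − 5.33) ≈ 0.139857.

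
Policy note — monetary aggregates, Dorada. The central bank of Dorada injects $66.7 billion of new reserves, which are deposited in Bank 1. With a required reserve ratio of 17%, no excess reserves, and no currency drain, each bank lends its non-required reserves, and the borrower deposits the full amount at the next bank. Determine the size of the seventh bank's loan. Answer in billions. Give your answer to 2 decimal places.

$18.10 billion

Each bank lends a fraction (1 − rr) = 0.8300 of the deposit it receives, so Bank 7 receives 66.7·0.8300^6 and lends 66.7·0.8300^7 ≈ 18.0997 billion.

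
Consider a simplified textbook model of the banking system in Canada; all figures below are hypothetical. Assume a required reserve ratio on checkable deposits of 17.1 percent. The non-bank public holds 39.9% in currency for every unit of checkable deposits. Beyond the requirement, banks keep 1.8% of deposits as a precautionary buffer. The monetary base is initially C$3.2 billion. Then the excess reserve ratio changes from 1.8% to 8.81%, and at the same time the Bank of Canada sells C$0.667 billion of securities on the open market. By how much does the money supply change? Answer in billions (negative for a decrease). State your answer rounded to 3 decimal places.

Before: m₁ = (1 + 0.399) / (0.171 + 0.018 + 0.399) ≈ 2.37925, MB₁ = 3.2, so M₁ = 2.37925 × 3.2 = 7.6136 billion.
After: m₂ = (1 + 0.399) / (0.171 + 0.0881 + 0.399) ≈ 2.12582, MB₂ = 3.2 − 0.667 = 2.533, so M₂ = 2.12582 × 2.533 ≈ 5.3847 billion.
ΔM = M₂ − M₁ = 5.3847 − 7.6136 = -2.2289 billion.

-2.229 billion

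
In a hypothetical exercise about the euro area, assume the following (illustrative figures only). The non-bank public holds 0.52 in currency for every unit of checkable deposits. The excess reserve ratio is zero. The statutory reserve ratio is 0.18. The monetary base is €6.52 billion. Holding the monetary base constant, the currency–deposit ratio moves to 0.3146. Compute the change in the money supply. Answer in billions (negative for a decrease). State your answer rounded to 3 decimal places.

Initially m₁ = (1 + 0.52) / (0.18 + 0.52) ≈ 2.17143, so M₁ = 2.17143 × 6.52 ≈ 14.1577 billion.
After the change m₂ = (1 + 0.3146) / (0.18 + 0.3146) ≈ 2.65791, so M₂ = 2.65791 × 6.52 ≈ 17.3296 billion.
ΔM = M₂ − M₁ = 17.3296 − 14.1577 = 3.1719 billion.

€3.172 billion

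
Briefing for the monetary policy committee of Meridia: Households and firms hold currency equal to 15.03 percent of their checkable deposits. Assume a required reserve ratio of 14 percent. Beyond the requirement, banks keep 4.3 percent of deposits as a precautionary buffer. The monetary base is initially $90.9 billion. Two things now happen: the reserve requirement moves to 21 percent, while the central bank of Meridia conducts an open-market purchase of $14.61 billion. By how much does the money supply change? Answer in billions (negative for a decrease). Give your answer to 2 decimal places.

-12.78 billion

Before: m₁ = (1 + 0.1503) / (0.14 + 0.043 + 0.1503) ≈ 3.451245, MB₁ = 90.9, so M₁ = 3.451245 × 90.9 ≈ 313.7182 billion.
After: m₂ = (1 + 0.1503) / (0.21 + 0.043 + 0.1503) ≈ 2.852219, MB₂ = 90.9 + 14.61 = 105.51, so M₂ = 2.852219 × 105.51 ≈ 300.9376 billion.
ΔM = M₂ − M₁ = 300.9376 − 313.7182 = -12.7806 billion.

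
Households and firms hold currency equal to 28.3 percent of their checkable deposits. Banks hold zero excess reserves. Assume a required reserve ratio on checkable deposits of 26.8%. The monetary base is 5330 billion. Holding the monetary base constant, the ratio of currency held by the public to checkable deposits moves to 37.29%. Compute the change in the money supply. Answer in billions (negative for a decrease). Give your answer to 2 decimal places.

-993.24 billion

Initially m₁ = (1 + 0.283) / (0.268 + 0.283) ≈ 2.3284936, so M₁ = 2.3284936 × 5330 ≈ 12410.8709 billion.
After the change m₂ = (1 + 0.3729) / (0.268 + 0.3729) ≈ 2.1421439, so M₂ = 2.1421439 × 5330 ≈ 11417.627 billion.
ΔM = M₂ − M₁ = 11417.627 − 12410.8709 = -993.2439 billion.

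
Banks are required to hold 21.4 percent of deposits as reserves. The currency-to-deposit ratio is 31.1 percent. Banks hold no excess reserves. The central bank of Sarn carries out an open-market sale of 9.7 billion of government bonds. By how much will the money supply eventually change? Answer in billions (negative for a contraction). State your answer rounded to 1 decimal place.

The money multiplier is m = (1 + c) / (rr + c) = (1 + 0.311) / (0.214 + 0.311) ≈ 2.4971.
The sale removes 9.7 billion of base, so ΔM = m × ΔMB = 2.4971 × (−9.7) ≈ -24.2219 billion.

-24.2 billion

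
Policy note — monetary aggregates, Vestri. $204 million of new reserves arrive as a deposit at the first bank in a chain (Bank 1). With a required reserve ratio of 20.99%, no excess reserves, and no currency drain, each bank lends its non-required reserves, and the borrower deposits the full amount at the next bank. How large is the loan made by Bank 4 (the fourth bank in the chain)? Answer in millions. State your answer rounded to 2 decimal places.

$79.50 million

Each bank lends a fraction (1 − rr) = 0.7901 of the deposit it receives, so Bank 4 receives 204·0.7901^3 and lends 204·0.7901^4 ≈ 79.4984 million.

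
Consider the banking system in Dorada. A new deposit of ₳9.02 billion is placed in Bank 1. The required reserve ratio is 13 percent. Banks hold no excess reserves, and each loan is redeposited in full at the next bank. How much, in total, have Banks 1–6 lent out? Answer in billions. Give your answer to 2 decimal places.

₳34.19 billion

Bank i lends (1 − rr)^i of the original deposit: Bank 1 lends 9.02·0.8700 = 7.8474, Bank 2 lends 9.02·0.8700² ≈ 6.8272, and so on.
Summing a geometric series: total = 9.02·[0.8700·(1 − 0.8700^6) / (1 − 0.8700)] ≈ 34.1889 billion.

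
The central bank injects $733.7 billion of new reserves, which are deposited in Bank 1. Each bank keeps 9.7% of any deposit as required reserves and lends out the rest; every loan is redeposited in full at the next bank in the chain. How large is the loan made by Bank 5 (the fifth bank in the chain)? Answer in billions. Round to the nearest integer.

$441 billion

Each bank lends a fraction (1 − rr) = 0.9030 of the deposit it receives, so Bank 5 receives 733.7·0.9030^4 and lends 733.7·0.9030^5 ≈ 440.5115 billion.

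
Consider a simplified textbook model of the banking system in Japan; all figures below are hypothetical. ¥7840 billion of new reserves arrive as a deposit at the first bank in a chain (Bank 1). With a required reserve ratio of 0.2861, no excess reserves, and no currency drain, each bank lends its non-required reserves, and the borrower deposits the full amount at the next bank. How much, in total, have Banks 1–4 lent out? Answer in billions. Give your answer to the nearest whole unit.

Bank i lends (1 − rr)^i of the original deposit: Bank 1 lends 7840·0.7139 = 5596.9760, Bank 2 lends 7840·0.7139² ≈ 3995.6812, and so on.
Summing a geometric series: total = 7840·[0.7139·(1 − 0.7139^4) / (1 − 0.7139)] ≈ 14481.5857 billion.

¥14482 billion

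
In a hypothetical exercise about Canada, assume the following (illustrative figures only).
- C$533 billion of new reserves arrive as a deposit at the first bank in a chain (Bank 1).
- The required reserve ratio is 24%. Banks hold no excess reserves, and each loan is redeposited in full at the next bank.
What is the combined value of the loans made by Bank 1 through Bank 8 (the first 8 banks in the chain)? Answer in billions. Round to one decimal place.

Bank i lends (1 − rr)^i of the original deposit: Bank 1 lends 533·0.7600 = 405.0800, Bank 2 lends 533·0.7600² = 307.8608, and so on.
Summing a geometric series: total = 533·[0.7600·(1 − 0.7600^8) / (1 − 0.7600)] ≈ 1499.9716 billion.

C$1500.0 billion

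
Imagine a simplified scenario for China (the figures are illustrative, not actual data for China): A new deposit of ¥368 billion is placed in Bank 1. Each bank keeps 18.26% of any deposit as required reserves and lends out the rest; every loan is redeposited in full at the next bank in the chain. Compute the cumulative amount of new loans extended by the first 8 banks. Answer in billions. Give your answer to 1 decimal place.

¥1319.0 billion

Bank i lends (1 − rr)^i of the original deposit: Bank 1 lends 368·0.8174 = 300.8032, Bank 2 lends 368·0.8174² ≈ 245.8765, and so on.
Summing a geometric series: total = 368·[0.8174·(1 − 0.8174^8) / (1 − 0.8174)] ≈ 1319.0432 billion.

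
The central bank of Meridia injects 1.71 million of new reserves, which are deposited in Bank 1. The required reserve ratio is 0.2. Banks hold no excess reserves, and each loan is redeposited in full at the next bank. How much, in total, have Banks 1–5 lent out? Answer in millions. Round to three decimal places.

Bank i lends (1 − rr)^i of the original deposit: Bank 1 lends 1.71·0.8000 = 1.3680, Bank 2 lends 1.71·0.8000² = 1.0944, and so on.
Summing a geometric series: total = 1.71·[0.8000·(1 − 0.8000^5) / (1 − 0.8000)] ≈ 4.5987 million.

4.599 million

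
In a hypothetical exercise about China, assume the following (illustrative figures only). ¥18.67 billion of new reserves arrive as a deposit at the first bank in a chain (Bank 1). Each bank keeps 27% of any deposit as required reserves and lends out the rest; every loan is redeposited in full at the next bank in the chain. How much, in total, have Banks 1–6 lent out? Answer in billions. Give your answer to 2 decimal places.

Bank i lends (1 − rr)^i of the original deposit: Bank 1 lends 18.67·0.7300 = 13.6291, Bank 2 lends 18.67·0.7300² ≈ 9.9492, and so on.
Summing a geometric series: total = 18.67·[0.7300·(1 − 0.7300^6) / (1 − 0.7300)] ≈ 42.8391 billion.

¥42.84 billion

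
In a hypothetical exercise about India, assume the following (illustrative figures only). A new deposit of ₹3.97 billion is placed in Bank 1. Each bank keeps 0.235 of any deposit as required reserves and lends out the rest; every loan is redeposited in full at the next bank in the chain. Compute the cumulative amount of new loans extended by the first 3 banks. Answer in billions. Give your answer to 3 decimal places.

Bank i lends (1 − rr)^i of the original deposit: Bank 1 lends 3.97·0.7650 ≈ 3.0371, Bank 2 lends 3.97·0.7650² ≈ 2.3233, and so on.
Summing a geometric series: total = 3.97·[0.7650·(1 − 0.7650^3) / (1 − 0.7650)] ≈ 7.1378 billion.

₹7.138 billion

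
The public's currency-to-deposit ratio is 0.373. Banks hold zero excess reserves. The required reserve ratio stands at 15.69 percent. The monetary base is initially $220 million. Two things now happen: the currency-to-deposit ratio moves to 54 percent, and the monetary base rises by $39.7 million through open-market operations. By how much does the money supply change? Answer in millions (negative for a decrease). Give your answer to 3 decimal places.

$3.849 million

Before: m₁ = (1 + 0.373) / (0.1569 + 0.373) ≈ 2.5910549, MB₁ = 220, so M₁ = 2.5910549 × 220 ≈ 570.0321 million.
After: m₂ = (1 + 0.54) / (0.1569 + 0.54) ≈ 2.2097862, MB₂ = 220 + 39.7 = 259.7, so M₂ = 2.2097862 × 259.7 ≈ 573.8815 million.
ΔM = M₂ − M₁ = 573.8815 − 570.0321 = 3.8494 million.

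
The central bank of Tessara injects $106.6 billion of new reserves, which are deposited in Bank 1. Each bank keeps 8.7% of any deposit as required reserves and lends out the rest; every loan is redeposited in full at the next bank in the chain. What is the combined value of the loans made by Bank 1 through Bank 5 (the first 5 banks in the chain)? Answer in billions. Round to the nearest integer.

$409 billion

Bank i lends (1 − rr)^i of the original deposit: Bank 1 lends 106.6·0.9130 = 97.3258, Bank 2 lends 106.6·0.9130² ≈ 88.8585, and so on.
Summing a geometric series: total = 106.6·[0.9130·(1 − 0.9130^5) / (1 − 0.9130)] ≈ 409.0073 billion.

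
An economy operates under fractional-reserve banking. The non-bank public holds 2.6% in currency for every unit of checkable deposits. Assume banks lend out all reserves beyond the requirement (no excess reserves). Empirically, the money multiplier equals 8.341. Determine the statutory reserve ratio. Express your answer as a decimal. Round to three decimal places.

Using m = 8.341. Since m = (1 + c)/(c + rr + e), the denominator satisfies c + rr + e = (1 + c)/m = (1 + 0.026) / 8.341 ≈ 0.123007.
With c = 0.026 and e = 0, the statutory reserve ratio is 0.123007 − 0.026 − 0 = 0.097007.

0.097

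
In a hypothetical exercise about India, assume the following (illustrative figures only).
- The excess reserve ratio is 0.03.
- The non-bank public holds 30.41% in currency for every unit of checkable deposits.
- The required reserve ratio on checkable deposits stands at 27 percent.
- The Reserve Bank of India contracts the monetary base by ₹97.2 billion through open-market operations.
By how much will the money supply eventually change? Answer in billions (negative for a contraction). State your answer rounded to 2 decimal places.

The money multiplier is m = (1 + c) / (rr + e + c) = (1 + 0.3041) / (0.27 + 0.03 + 0.3041) ≈ 2.15875.
The sale removes 97.2 billion of base, so ΔM = m × ΔMB = 2.15875 × (−97.2) = -209.8305 billion.

-209.83 billion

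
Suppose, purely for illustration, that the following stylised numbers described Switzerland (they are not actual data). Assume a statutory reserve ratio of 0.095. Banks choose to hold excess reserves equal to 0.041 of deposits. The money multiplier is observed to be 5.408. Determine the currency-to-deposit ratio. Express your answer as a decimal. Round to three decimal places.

Using m = 5.408. From m = (1 + c)/(c + rr + e), rearranging gives 1 + c = m·(c + rr + e), so c·(1 − m) = m·(rr + e) − 1.
Hence c = [m·(rr + e) − 1]/(1 − m) = [5.408 × (0.095 + 0.041) − 1] / (1 − 5.408) ≈ 0.060007.

0.060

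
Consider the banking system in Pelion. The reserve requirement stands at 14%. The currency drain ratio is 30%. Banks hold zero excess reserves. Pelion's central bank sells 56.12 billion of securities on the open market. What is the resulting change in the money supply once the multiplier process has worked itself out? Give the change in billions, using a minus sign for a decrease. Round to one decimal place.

-165.8 billion

The money multiplier is m = (1 + c) / (rr + c) = (1 + 0.3) / (0.14 + 0.3) ≈ 2.9545.
The sale removes 56.12 billion of base, so ΔM = m × ΔMB = 2.9545 × (−56.12) ≈ -165.8065 billion.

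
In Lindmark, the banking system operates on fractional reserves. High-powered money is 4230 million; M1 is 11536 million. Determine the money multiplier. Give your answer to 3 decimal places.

The money multiplier is m = M / MB = 11536 / 4230 ≈ 2.72719.

2.727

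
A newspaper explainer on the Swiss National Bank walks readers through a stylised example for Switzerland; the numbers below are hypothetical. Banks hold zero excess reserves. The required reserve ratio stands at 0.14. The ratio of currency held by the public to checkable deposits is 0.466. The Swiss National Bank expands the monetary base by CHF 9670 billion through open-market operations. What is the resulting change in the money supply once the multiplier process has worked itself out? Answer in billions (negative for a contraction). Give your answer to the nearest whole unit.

The money multiplier is m = (1 + c) / (rr + c) = (1 + 0.466) / (0.14 + 0.466) ≈ 2.41914.
The purchase adds 9670 billion of base, so ΔM = m × ΔMB = 2.41914 × (+9670) = 23393.0838 billion.

CHF 23393 billion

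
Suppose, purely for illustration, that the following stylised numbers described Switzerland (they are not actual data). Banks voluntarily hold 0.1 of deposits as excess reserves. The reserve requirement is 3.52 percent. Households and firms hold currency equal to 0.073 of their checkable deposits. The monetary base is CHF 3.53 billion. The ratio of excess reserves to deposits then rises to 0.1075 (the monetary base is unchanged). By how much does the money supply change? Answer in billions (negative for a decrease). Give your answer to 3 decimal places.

Initially m₁ = (1 + 0.073) / (0.0352 + 0.1 + 0.073) ≈ 5.15370, so M₁ = 5.15370 × 3.53 ≈ 18.1926 billion.
After the change m₂ = (1 + 0.073) / (0.0352 + 0.1075 + 0.073) ≈ 4.97450, so M₂ = 4.97450 × 3.53 ≈ 17.56 billion.
ΔM = M₂ − M₁ = 17.56 − 18.1926 = -0.6326 billion.

-0.633 billion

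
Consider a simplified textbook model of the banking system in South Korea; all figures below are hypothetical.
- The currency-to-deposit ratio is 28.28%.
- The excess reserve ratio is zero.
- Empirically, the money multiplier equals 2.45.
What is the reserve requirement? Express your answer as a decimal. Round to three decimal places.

0.241

Using m = 2.45. Since m = (1 + c)/(c + rr + e), the denominator satisfies c + rr + e = (1 + c)/m = (1 + 0.2828) / 2.45 ≈ 0.523592.
With c = 0.2828 and e = 0, the reserve requirement is 0.523592 − 0.2828 − 0 = 0.240792.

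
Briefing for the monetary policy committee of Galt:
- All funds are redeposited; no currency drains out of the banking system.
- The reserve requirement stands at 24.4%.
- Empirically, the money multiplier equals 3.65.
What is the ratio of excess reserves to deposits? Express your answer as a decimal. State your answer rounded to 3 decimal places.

Using m = 3.65. Since m = (1 + c)/(c + rr + e), the denominator satisfies c + rr + e = (1 + c)/m = (1 + 0) / 3.65 ≈ 0.273973.
With c = 0 and rr = 0.244, the ratio of excess reserves to deposits is 0.273973 − 0 − 0.244 = 0.029973.

0.030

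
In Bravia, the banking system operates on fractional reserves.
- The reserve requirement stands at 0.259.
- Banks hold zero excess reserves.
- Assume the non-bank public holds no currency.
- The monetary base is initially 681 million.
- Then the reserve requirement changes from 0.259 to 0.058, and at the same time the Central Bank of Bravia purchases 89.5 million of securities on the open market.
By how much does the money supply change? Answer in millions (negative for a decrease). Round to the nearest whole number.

Before: m₁ = 1 / (0.259) ≈ 3.8610, MB₁ = 681, so M₁ = 3.8610 × 681 = 2629.341 million.
After: m₂ = 1 / (0.058) ≈ 17.2414, MB₂ = 681 + 89.5 = 770.5, so M₂ = 17.2414 × 770.5 = 13284.4987 million.
ΔM = M₂ − M₁ = 13284.4987 − 2629.341 = 10655.1577 million.

10655 million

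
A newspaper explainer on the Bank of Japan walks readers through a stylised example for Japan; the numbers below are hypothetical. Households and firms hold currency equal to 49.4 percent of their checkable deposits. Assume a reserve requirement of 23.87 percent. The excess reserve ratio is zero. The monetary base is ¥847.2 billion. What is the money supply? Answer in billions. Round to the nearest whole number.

The money multiplier is m = (1 + c) / (rr + c) = (1 + 0.494) / (0.2387 + 0.494) ≈ 2.0390.
So M = m × MB = 2.0390 × 847.2 = 1727.4408 billion.

¥1727 billion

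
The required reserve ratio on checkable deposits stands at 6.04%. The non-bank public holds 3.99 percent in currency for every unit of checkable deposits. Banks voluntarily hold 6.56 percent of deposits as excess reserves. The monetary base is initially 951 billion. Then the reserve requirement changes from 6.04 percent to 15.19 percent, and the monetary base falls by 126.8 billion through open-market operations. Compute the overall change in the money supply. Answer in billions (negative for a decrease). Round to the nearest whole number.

-2631 billion

Before: m₁ = (1 + 0.0399) / (0.0604 + 0.0656 + 0.0399) ≈ 6.2682, MB₁ = 951, so M₁ = 6.2682 × 951 = 5961.0582 billion.
After: m₂ = (1 + 0.0399) / (0.1519 + 0.0656 + 0.0399) ≈ 4.04, MB₂ = 951 − 126.8 = 824.2, so M₂ = 4.04 × 824.2 = 3329.768 billion.
ΔM = M₂ − M₁ = 3329.768 − 5961.0582 = -2631.2902 billion.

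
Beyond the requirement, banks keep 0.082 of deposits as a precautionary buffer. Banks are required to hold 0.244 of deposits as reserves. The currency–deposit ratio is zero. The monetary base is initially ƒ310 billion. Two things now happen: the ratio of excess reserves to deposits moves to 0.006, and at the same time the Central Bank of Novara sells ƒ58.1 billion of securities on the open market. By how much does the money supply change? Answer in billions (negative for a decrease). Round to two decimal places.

ƒ56.68 billion

Before: m₁ = 1 / (0.244 + 0.082) ≈ 3.067485, MB₁ = 310, so M₁ = 3.067485 × 310 ≈ 950.9203 billion.
After: m₂ = 1 / (0.244 + 0.006) = 4, MB₂ = 310 − 58.1 = 251.9, so M₂ = 4 × 251.9 = 1007.6 billion.
ΔM = M₂ − M₁ = 1007.6 − 950.9203 = 56.6797 billion.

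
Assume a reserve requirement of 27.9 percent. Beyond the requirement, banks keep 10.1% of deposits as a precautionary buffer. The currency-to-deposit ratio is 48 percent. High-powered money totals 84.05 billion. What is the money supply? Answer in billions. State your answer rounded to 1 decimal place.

The money multiplier is m = (1 + c) / (rr + e + c) = (1 + 0.48) / (0.279 + 0.101 + 0.48) ≈ 1.7209.
So M = m × MB = 1.7209 × 84.05 ≈ 144.6416 billion.

144.6 billion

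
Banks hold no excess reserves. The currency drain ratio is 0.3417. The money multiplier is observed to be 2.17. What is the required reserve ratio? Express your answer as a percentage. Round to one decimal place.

Using m = 2.17. Since m = (1 + c)/(c + rr + e), the denominator satisfies c + rr + e = (1 + c)/m = (1 + 0.3417) / 2.17 ≈ 0.618295.
With c = 0.3417 and e = 0, the required reserve ratio is 0.618295 − 0.3417 − 0 = 0.276595.

27.7%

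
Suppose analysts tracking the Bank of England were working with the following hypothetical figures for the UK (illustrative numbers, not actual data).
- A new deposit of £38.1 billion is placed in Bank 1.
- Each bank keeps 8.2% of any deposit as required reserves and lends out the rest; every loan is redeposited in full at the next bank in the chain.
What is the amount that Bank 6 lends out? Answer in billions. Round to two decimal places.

£22.80 billion

Each bank lends a fraction (1 − rr) = 0.9180 of the deposit it receives, so Bank 6 receives 38.1·0.9180^5 and lends 38.1·0.9180^6 ≈ 22.8024 billion.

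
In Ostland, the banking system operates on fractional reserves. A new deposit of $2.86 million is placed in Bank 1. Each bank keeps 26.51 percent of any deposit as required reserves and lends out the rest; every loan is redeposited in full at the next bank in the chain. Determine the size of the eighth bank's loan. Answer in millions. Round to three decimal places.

Each bank lends a fraction (1 − rr) = 0.7349 of the deposit it receives, so Bank 8 receives 2.86·0.7349^7 and lends 2.86·0.7349^8 ≈ 0.2433 million.

$0.243 million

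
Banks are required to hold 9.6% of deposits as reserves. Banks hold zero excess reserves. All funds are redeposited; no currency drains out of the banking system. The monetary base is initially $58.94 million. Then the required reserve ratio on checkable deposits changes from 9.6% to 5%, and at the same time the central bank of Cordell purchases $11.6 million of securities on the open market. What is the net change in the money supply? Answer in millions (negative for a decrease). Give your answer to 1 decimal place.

$796.8 million

Before: m₁ = 1 / (0.096) ≈ 10.4167, MB₁ = 58.94, so M₁ = 10.4167 × 58.94 ≈ 613.9603 million.
After: m₂ = 1 / (0.05) = 20, MB₂ = 58.94 + 11.6 = 70.54, so M₂ = 20 × 70.54 = 1410.8 million.
ΔM = M₂ − M₁ = 1410.8 − 613.9603 = 796.8397 million.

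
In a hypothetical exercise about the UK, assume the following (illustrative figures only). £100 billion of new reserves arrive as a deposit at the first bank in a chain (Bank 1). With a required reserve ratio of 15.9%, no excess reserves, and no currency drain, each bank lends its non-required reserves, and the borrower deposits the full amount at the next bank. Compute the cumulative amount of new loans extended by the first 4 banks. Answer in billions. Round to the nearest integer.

Bank i lends (1 − rr)^i of the original deposit: Bank 1 lends 100·0.8410 = 84.1000, Bank 2 lends 100·0.8410² = 70.7281, and so on.
Summing a geometric series: total = 100·[0.8410·(1 − 0.8410^4) / (1 − 0.8410)] ≈ 264.3351 billion.

£264 billion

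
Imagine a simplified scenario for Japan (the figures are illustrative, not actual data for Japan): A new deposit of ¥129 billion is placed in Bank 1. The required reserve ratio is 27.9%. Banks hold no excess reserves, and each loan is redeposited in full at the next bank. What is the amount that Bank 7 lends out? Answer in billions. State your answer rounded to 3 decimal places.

Each bank lends a fraction (1 − rr) = 0.7210 of the deposit it receives, so Bank 7 receives 129·0.7210^6 and lends 129·0.7210^7 ≈ 13.0658 billion.

¥13.066 billion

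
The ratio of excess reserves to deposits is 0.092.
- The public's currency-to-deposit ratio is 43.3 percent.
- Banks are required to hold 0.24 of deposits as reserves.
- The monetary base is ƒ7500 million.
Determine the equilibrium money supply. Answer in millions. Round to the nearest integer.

ƒ14049 million

The money multiplier is m = (1 + c) / (rr + e + c) = (1 + 0.433) / (0.24 + 0.092 + 0.433) ≈ 1.87320.
So M = m × MB = 1.87320 × 7500 = 14049 million.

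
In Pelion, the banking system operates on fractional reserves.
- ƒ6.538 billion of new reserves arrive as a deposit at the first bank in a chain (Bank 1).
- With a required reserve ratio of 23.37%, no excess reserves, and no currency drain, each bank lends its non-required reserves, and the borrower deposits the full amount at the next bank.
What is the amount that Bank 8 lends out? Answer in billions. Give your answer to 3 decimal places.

Each bank lends a fraction (1 − rr) = 0.7663 of the deposit it receives, so Bank 8 receives 6.538·0.7663^7 and lends 6.538·0.7663^8 ≈ 0.7774 billion.

ƒ0.777 billion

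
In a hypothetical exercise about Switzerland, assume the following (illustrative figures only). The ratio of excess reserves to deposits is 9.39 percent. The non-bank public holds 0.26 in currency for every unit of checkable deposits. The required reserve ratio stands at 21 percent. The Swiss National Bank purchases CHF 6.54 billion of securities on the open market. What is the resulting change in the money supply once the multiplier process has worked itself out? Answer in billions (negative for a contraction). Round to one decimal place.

CHF 14.6 billion

The money multiplier is m = (1 + c) / (rr + e + c) = (1 + 0.26) / (0.21 + 0.0939 + 0.26) ≈ 2.2344.
The purchase adds 6.54 billion of base, so ΔM = m × ΔMB = 2.2344 × (+6.54) ≈ 14.613 billion.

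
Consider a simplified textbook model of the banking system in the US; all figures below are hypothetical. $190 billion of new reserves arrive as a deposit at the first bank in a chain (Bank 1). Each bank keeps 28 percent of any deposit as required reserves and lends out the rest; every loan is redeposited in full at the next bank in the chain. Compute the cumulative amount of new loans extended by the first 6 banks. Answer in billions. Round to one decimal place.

$420.5 billion

Bank i lends (1 − rr)^i of the original deposit: Bank 1 lends 190·0.7200 = 136.8000, Bank 2 lends 190·0.7200² = 98.4960, and so on.
Summing a geometric series: total = 190·[0.7200·(1 − 0.7200^6) / (1 − 0.7200)] ≈ 420.5066 billion.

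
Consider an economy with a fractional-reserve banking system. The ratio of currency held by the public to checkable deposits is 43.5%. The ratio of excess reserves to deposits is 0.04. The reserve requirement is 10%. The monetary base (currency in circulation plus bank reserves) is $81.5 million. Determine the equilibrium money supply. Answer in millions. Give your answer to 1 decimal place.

$203.4 million

The money multiplier is m = (1 + c) / (rr + e + c) = (1 + 0.435) / (0.1 + 0.04 + 0.435) ≈ 2.4957.
So M = m × MB = 2.4957 × 81.5 ≈ 203.3995 million.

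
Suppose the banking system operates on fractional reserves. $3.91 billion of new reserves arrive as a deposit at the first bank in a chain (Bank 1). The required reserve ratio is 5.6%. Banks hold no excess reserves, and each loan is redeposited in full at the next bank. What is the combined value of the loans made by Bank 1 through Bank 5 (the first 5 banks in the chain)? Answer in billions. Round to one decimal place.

$16.5 billion

Bank i lends (1 − rr)^i of the original deposit: Bank 1 lends 3.91·0.9440 ≈ 3.6910, Bank 2 lends 3.91·0.9440² ≈ 3.4843, and so on.
Summing a geometric series: total = 3.91·[0.9440·(1 − 0.9440^5) / (1 − 0.9440)] ≈ 16.5008 billion.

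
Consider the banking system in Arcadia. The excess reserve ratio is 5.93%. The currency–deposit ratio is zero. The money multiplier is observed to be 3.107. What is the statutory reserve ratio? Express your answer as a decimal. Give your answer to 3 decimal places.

Using m = 3.107. Since m = (1 + c)/(c + rr + e), the denominator satisfies c + rr + e = (1 + c)/m = (1 + 0) / 3.107 ≈ 0.321854.
With c = 0 and e = 0.0593, the statutory reserve ratio is 0.321854 − 0 − 0.0593 = 0.262554.

0.263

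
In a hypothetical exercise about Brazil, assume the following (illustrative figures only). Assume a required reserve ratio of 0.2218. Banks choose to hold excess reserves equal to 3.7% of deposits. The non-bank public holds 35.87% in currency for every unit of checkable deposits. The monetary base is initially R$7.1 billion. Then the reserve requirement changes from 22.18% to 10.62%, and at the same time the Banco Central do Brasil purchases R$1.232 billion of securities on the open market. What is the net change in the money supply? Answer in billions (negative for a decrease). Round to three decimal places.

R$6.933 billion

Before: m₁ = (1 + 0.3587) / (0.2218 + 0.037 + 0.3587) ≈ 2.20032, MB₁ = 7.1, so M₁ = 2.20032 × 7.1 ≈ 15.6223 billion.
After: m₂ = (1 + 0.3587) / (0.1062 + 0.037 + 0.3587) ≈ 2.70711, MB₂ = 7.1 + 1.232 = 8.332, so M₂ = 2.70711 × 8.332 ≈ 22.5556 billion.
ΔM = M₂ − M₁ = 22.5556 − 15.6223 = 6.9333 billion.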